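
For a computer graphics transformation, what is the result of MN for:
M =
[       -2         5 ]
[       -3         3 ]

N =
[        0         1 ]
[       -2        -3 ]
MN =
[      -10       -17 ]
[       -6       -12 ]

Matrix multiplication: (MN)[i][j] = sum over k of M[i][k] * N[k][j].
  (MN)[0][0] = (-2)*(0) + (5)*(-2) = -10
  (MN)[0][1] = (-2)*(1) + (5)*(-3) = -17
  (MN)[1][0] = (-3)*(0) + (3)*(-2) = -6
  (MN)[1][1] = (-3)*(1) + (3)*(-3) = -12
MN =
[      -10       -17 ]
[       -6       -12 ]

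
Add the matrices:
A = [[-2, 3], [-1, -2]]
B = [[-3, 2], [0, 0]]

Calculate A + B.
[[-5, 5], [-1, -2]]

Add corresponding elements:
(-2)+(-3)=-5
(3)+(2)=5
(-1)+(0)=-1
(-2)+(0)=-2
A + B = [[-5, 5], [-1, -2]]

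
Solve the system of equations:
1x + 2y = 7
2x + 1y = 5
x = 1, y = 3

Use elimination (row reduction):
Equation 1: 1x + 2y = 7.
Equation 2: 2x + 1y = 5.
Multiply Eq1 by 2 and Eq2 by 1: 2x + 4y = 14;  2x + 1y = 5.
Subtract: (-3)y = -9, so y = 3.
Back-substitute into Eq1: 1x + 2*(3) = 7, so x = 1.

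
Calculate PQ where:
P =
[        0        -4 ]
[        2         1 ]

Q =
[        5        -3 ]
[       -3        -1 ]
PQ =
[       12         4 ]
[        7        -7 ]

Matrix multiplication: (PQ)[i][j] = sum over k of P[i][k] * Q[k][j].
  (PQ)[0][0] = (0)*(5) + (-4)*(-3) = 12
  (PQ)[0][1] = (0)*(-3) + (-4)*(-1) = 4
  (PQ)[1][0] = (2)*(5) + (1)*(-3) = 7
  (PQ)[1][1] = (2)*(-3) + (1)*(-1) = -7
PQ =
[       12         4 ]
[        7        -7 ]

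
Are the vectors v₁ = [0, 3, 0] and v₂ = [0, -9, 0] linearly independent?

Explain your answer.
No, linearly dependent (v₂ = -3·v₁)

Check whether there is a scalar k with v₂ = k·v₁.
Comparing components, k = -3 satisfies -3·[0, 3, 0] = [0, -9, 0].
Since v₂ is a scalar multiple of v₁, the two vectors are linearly dependent.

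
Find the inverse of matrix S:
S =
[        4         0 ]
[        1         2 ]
det(S) = 8
S⁻¹ =
[      1/4         0 ]
[     -1/8       1/2 ]

For a 2×2 matrix S = [[a, b], [c, d]] with det(S) ≠ 0, S⁻¹ = (1/det(S)) * [[d, -b], [-c, a]].
det(S) = (4)*(2) - (0)*(1) = 8 - 0 = 8.
S⁻¹ = (1/8) * [[2, 0], [-1, 4]].
Dividing each entry by 8 and reducing:
S⁻¹ =
[      1/4         0 ]
[     -1/8       1/2 ]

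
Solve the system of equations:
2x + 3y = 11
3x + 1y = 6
x = 1, y = 3

Use elimination (row reduction):
Equation 1: 2x + 3y = 11.
Equation 2: 3x + 1y = 6.
Multiply Eq1 by 3 and Eq2 by 2: 6x + 9y = 33;  6x + 2y = 12.
Subtract: (-7)y = -21, so y = 3.
Back-substitute into Eq1: 2x + 3*(3) = 11, so x = 1.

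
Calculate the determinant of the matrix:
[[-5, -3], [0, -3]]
15

For a 2×2 matrix [[a, b], [c, d]], det = ad - bc
det = (-5)(-3) - (-3)(0) = 15 - 0 = 15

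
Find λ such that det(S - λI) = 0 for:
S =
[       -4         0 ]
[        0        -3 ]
λ = -4, -3

Solve det(S - λI) = 0. For a 2×2 matrix the characteristic equation is λ² - (trace)λ + det = 0.
trace(S) = a + d = -4 - 3 = -7.
det(S) = a*d - b*c = (-4)*(-3) - (0)*(0) = 12 - 0 = 12.
Characteristic equation: λ² - (-7)λ + (12) = 0.
Discriminant = (-7)² - 4*(12) = 49 - 48 = 1.
λ = (-7 ± √1) / 2 = (-7 ± 1) / 2 = -4, -3.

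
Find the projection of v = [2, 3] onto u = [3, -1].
[9/10, -3/10]

The projection of v onto u is proj_u(v) = ((v·u) / (u·u)) · u.
v·u = (2)*(3) + (3)*(-1) = 3.
u·u = (3)*(3) + (-1)*(-1) = 10.
coefficient = 3 / 10 = 3/10.
proj_u(v) = 3/10 · [3, -1] = [9/10, -3/10].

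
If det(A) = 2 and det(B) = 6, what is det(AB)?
12

Use the multiplicative property of determinants: det(AB) = det(A)*det(B).
det(AB) = (2)*(6) = 12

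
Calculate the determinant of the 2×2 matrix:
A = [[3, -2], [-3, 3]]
3

For A = [[a, b], [c, d]], det(A) = a*d - b*c.
det(A) = (3)*(3) - (-2)*(-3) = 9 - 6 = 3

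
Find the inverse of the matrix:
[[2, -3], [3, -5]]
[[5, -3], [3, -2]]

For [[a,b],[c,d]], inverse = (1/det)·[[d,-b],[-c,a]]
det = 2·-5 - -3·3 = -1
Inverse = (1/-1)·[[-5, 3], [-3, 2]]
        = [[5, -3], [3, -2]]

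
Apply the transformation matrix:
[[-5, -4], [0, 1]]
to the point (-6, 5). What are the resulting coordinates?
(10, 5)

Matrix multiplication:
[[-5, -4], [0, 1]] × [-6, 5]ᵀ
= [-5×-6 + -4×5, 0×-6 + 1×5]ᵀ
= [10.0000, 5.0000]ᵀ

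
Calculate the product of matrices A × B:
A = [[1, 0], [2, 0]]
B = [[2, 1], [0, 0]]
[[2, 1], [4, 2]]

Matrix multiplication:
C[0][0] = 1×2 + 0×0 = 2
C[0][1] = 1×1 + 0×0 = 1
C[1][0] = 2×2 + 0×0 = 4
C[1][1] = 2×1 + 0×0 = 2
Result: [[2, 1], [4, 2]]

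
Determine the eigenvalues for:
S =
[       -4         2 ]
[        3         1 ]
λ = -5, 2

Solve det(S - λI) = 0. For a 2×2 matrix the characteristic equation is λ² - (trace)λ + det = 0.
trace(S) = a + d = -4 + 1 = -3.
det(S) = a*d - b*c = (-4)*(1) - (2)*(3) = -4 - 6 = -10.
Characteristic equation: λ² - (-3)λ + (-10) = 0.
Discriminant = (-3)² - 4*(-10) = 9 + 40 = 49.
λ = (-3 ± √49) / 2 = (-3 ± 7) / 2 = -5, 2.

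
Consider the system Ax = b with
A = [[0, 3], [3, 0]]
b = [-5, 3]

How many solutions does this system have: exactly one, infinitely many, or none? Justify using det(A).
Exactly one solution

Compute det(A) = (0)*(0) - (3)*(3) = -9.
Because det(A) ≠ 0, A is invertible and Ax = b has a unique solution for every b (here x = A⁻¹ b).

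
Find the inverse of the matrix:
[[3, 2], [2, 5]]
[[5/11, -2/11], [-2/11, 3/11]]

For [[a,b],[c,d]], inverse = (1/det)·[[d,-b],[-c,a]]
det = 3·5 - 2·2 = 11
Inverse = (1/11)·[[5, -2], [-2, 3]]
        = [[5/11, -2/11], [-2/11, 3/11]]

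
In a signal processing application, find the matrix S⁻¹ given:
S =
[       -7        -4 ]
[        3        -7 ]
det(S) = 61
S⁻¹ =
[    -7/61      4/61 ]
[    -3/61     -7/61 ]

For a 2×2 matrix S = [[a, b], [c, d]] with det(S) ≠ 0, S⁻¹ = (1/det(S)) * [[d, -b], [-c, a]].
det(S) = (-7)*(-7) - (-4)*(3) = 49 + 12 = 61.
S⁻¹ = (1/61) * [[-7, 4], [-3, -7]].
Dividing each entry by 61 and reducing:
S⁻¹ =
[    -7/61      4/61 ]
[    -3/61     -7/61 ]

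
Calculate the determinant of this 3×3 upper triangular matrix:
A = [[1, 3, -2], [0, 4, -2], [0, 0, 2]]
8

The determinant of a triangular matrix is the product of its diagonal entries (the off-diagonal entries above the diagonal do not affect it).
det(A) = (1) * (4) * (2) = 8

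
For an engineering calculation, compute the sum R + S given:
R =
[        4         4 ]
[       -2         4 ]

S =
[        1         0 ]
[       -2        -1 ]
R + S =
[        5         4 ]
[       -4         3 ]

Matrix addition is elementwise: (R+S)[i][j] = R[i][j] + S[i][j].
  (R+S)[0][0] = (4) + (1) = 5
  (R+S)[0][1] = (4) + (0) = 4
  (R+S)[1][0] = (-2) + (-2) = -4
  (R+S)[1][1] = (4) + (-1) = 3
R + S =
[        5         4 ]
[       -4         3 ]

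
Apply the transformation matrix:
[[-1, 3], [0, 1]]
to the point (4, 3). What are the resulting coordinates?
(5, 3)

Matrix multiplication:
[[-1, 3], [0, 1]] × [4, 3]ᵀ
= [-1×4 + 3×3, 0×4 + 1×3]ᵀ
= [5.0000, 3.0000]ᵀ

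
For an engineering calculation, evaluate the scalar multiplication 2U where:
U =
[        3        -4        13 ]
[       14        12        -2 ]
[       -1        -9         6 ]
2U =
[        6        -8        26 ]
[       28        24        -4 ]
[       -2       -18        12 ]

Scalar multiplication is elementwise: (2U)[i][j] = 2 * U[i][j].
  (2U)[0][0] = 2 * (3) = 6
  (2U)[0][1] = 2 * (-4) = -8
  (2U)[0][2] = 2 * (13) = 26
  (2U)[1][0] = 2 * (14) = 28
  (2U)[1][1] = 2 * (12) = 24
  (2U)[1][2] = 2 * (-2) = -4
  (2U)[2][0] = 2 * (-1) = -2
  (2U)[2][1] = 2 * (-9) = -18
  (2U)[2][2] = 2 * (6) = 12
2U =
[        6        -8        26 ]
[       28        24        -4 ]
[       -2       -18        12 ]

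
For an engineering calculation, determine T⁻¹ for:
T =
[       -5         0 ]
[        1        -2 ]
det(T) = 10
T⁻¹ =
[     -1/5         0 ]
[    -1/10      -1/2 ]

For a 2×2 matrix T = [[a, b], [c, d]] with det(T) ≠ 0, T⁻¹ = (1/det(T)) * [[d, -b], [-c, a]].
det(T) = (-5)*(-2) - (0)*(1) = 10 - 0 = 10.
T⁻¹ = (1/10) * [[-2, 0], [-1, -5]].
Dividing each entry by 10 and reducing:
T⁻¹ =
[     -1/5         0 ]
[    -1/10      -1/2 ]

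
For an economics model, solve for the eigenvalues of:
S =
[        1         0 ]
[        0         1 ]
λ = 1, 1

Solve det(S - λI) = 0. For a 2×2 matrix the characteristic equation is λ² - (trace)λ + det = 0.
trace(S) = a + d = 1 + 1 = 2.
det(S) = a*d - b*c = (1)*(1) - (0)*(0) = 1 - 0 = 1.
Characteristic equation: λ² - (2)λ + (1) = 0.
Discriminant = (2)² - 4*(1) = 4 - 4 = 0.
λ = (2 ± √0) / 2 = (2 ± 0) / 2 = 1, 1.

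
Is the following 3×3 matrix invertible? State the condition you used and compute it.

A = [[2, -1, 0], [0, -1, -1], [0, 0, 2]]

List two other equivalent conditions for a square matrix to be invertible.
Yes, invertible; det(A) = -4 ≠ 0. Equivalent conditions: rank(A) = 3; Ax = 0 has only the trivial solution; 0 is not an eigenvalue; the columns of A are linearly independent.

To check invertibility, compute det(A).
The given matrix is triangular, so det(A) equals the product of its diagonal entries = -4 ≠ 0.
Since det(A) ≠ 0, A is invertible.
Equivalent conditions for a square matrix A to be invertible:
- rank(A) = 3 (full rank).
- The homogeneous system Ax = 0 has only the trivial solution x = 0.
- 0 is not an eigenvalue of A.
- The columns (equivalently rows) of A are linearly independent.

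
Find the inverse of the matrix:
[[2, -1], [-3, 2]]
[[2, 1], [3, 2]]

For [[a,b],[c,d]], inverse = (1/det)·[[d,-b],[-c,a]]
det = 2·2 - -1·-3 = 1
Inverse = (1/1)·[[2, 1], [3, 2]]
        = [[2, 1], [3, 2]]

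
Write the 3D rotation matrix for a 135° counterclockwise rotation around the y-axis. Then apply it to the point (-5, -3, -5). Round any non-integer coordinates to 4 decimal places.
R = [[-√2/2, 0, √2/2], [0, 1, 0], [-√2/2, 0, -√2/2]]; R·(-5, -3, -5) = (0.0000, -3.0000, 7.0711)

Rotation matrix for 135° around y-axis:
cos(135°) = -√2/2, sin(135°) = √2/2
R = [[-√2/2, 0, √2/2], [0, 1, 0], [-√2/2, 0, -√2/2]]
Apply to (-5, -3, -5): R·[-5, -3, -5]ᵀ = (0.0000, -3.0000, 7.0711)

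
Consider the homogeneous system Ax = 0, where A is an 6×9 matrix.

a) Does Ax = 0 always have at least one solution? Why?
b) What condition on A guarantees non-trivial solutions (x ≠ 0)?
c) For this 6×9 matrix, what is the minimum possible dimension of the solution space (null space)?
a) Yes, x = 0 is always a solution. b) When A has linearly dependent columns (rank < n). c) Minimum nullity = 3.

a) x = 0 satisfies A·0 = 0, so the zero vector is always a solution.
b) Non-trivial solutions exist iff the columns of A are linearly dependent, equivalently rank(A) < n (the number of columns).
c) By rank-nullity, rank(A) + nullity(A) = n = 9. Since A has only 6 rows, rank(A) ≤ 6, so nullity(A) ≥ 9 - 6 = 3.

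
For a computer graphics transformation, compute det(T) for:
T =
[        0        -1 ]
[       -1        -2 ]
det(T) = -1

For a 2×2 matrix [[a, b], [c, d]], det = a*d - b*c.
det(T) = (0)*(-2) - (-1)*(-1) = 0 - 1 = -1.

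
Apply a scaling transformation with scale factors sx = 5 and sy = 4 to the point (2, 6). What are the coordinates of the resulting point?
(10, 24)

Scaling matrix:
[[5, 0], [0, 4]]
Result: (2 × 5, 6 × 4) = (10, 24)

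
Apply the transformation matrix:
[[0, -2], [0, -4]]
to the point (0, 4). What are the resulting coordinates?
(-8, -16)

Matrix multiplication:
[[0, -2], [0, -4]] × [0, 4]ᵀ
= [0×0 + -2×4, 0×0 + -4×4]ᵀ
= [-8.0000, -16.0000]ᵀ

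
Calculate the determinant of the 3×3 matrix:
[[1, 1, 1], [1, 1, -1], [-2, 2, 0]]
8

Expansion along first row:
det = 1·det([[1,-1],[2,0]]) - 1·det([[1,-1],[-2,0]]) + 1·det([[1,1],[-2,2]])
    = 1·(1·0 - -1·2) - 1·(1·0 - -1·-2) + 1·(1·2 - 1·-2)
    = 1·2 - 1·-2 + 1·4
    = 2 + 2 + 4 = 8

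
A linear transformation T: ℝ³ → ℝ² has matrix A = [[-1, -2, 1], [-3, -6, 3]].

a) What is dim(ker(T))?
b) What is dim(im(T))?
dim(ker) = 2, dim(im) = 1

Observe that row 2 = 3 × row 1 (so the rows are linearly dependent).
Thus rank(A) = 1 (only one linearly independent row).
dim(im(T)) = rank(A) = 1.
By the rank-nullity theorem applied to T: ℝ³ → ℝ², rank(A) + nullity(A) = 3 (the domain dimension), so dim(ker(T)) = 3 - 1 = 2.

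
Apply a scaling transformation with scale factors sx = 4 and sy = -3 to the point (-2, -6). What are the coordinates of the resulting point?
(-8, 18)

Scaling matrix:
[[4, 0], [0, -3]]
Result: (-2 × 4, -6 × -3) = (-8, 18)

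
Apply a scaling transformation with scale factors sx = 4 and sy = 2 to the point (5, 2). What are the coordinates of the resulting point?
(20, 4)

Scaling matrix:
[[4, 0], [0, 2]]
Result: (5 × 4, 2 × 2) = (20, 4)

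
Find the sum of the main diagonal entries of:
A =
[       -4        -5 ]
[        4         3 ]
tr(A) = -4 + 3 = -1

The trace of a square matrix is the sum of its diagonal entries.
Diagonal entries of A: A[0][0] = -4, A[1][1] = 3.
tr(A) = -4 + 3 = -1.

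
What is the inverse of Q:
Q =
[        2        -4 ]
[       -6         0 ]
det(Q) = -24
Q⁻¹ =
[        0      -1/6 ]
[     -1/4     -1/12 ]

For a 2×2 matrix Q = [[a, b], [c, d]] with det(Q) ≠ 0, Q⁻¹ = (1/det(Q)) * [[d, -b], [-c, a]].
det(Q) = (2)*(0) - (-4)*(-6) = 0 - 24 = -24.
Q⁻¹ = (1/-24) * [[0, 4], [6, 2]].
Dividing each entry by -24 and reducing:
Q⁻¹ =
[        0      -1/6 ]
[     -1/4     -1/12 ]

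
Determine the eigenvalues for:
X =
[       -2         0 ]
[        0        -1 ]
λ = -2, -1

Solve det(X - λI) = 0. For a 2×2 matrix the characteristic equation is λ² - (trace)λ + det = 0.
trace(X) = a + d = -2 - 1 = -3.
det(X) = a*d - b*c = (-2)*(-1) - (0)*(0) = 2 - 0 = 2.
Characteristic equation: λ² - (-3)λ + (2) = 0.
Discriminant = (-3)² - 4*(2) = 9 - 8 = 1.
λ = (-3 ± √1) / 2 = (-3 ± 1) / 2 = -2, -1.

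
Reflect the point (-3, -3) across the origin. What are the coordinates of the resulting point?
(3, 3)

Reflection across origin: (-3, -3) → (3, 3)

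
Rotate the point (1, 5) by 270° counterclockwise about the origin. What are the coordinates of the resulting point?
(5, -1)

Rotation matrix R(θ) = [[cos θ, -sin θ], [sin θ, cos θ]]; for θ = 270°:
R = [[0, 1], [-1, 0]]
Result: R × [1, 5]ᵀ = [0·1 + (1)·5, -1·1 + (0)·5]ᵀ = (5, -1)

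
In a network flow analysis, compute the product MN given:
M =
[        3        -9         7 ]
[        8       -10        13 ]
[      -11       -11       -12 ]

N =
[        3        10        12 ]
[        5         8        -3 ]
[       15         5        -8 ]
MN =
[       69        -7         7 ]
[      169        65        22 ]
[     -268      -258        -3 ]

Matrix multiplication: (MN)[i][j] = sum over k of M[i][k] * N[k][j].
  (MN)[0][0] = (3)*(3) + (-9)*(5) + (7)*(15) = 69
  (MN)[0][1] = (3)*(10) + (-9)*(8) + (7)*(5) = -7
  (MN)[0][2] = (3)*(12) + (-9)*(-3) + (7)*(-8) = 7
  (MN)[1][0] = (8)*(3) + (-10)*(5) + (13)*(15) = 169
  (MN)[1][1] = (8)*(10) + (-10)*(8) + (13)*(5) = 65
  (MN)[1][2] = (8)*(12) + (-10)*(-3) + (13)*(-8) = 22
  (MN)[2][0] = (-11)*(3) + (-11)*(5) + (-12)*(15) = -268
  (MN)[2][1] = (-11)*(10) + (-11)*(8) + (-12)*(5) = -258
  (MN)[2][2] = (-11)*(12) + (-11)*(-3) + (-12)*(-8) = -3
MN =
[       69        -7         7 ]
[      169        65        22 ]
[     -268      -258        -3 ]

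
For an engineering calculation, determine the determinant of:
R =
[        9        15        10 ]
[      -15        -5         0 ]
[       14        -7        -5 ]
det(R) = 850

Expand along row 0 (cofactor expansion): det(R) = a*(e*i - f*h) - b*(d*i - f*g) + c*(d*h - e*g), where the 3×3 is [[a, b, c], [d, e, f], [g, h, i]].
Minor M_00 = (-5)*(-5) - (0)*(-7) = 25 - 0 = 25.
Minor M_01 = (-15)*(-5) - (0)*(14) = 75 - 0 = 75.
Minor M_02 = (-15)*(-7) - (-5)*(14) = 105 + 70 = 175.
det(R) = (9)*(25) - (15)*(75) + (10)*(175) = 225 - 1125 + 1750 = 850.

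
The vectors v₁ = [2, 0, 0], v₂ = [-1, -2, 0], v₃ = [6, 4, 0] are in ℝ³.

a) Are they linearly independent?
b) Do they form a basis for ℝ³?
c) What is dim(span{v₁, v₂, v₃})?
Not independent, not a basis, dim(span) = 2

Check whether v₃ can be written as a linear combination of v₁ and v₂.
v₃ = (2)·v₁ + (-2)·v₂ = [6, 4, 0], so the three vectors are linearly dependent.
Thus they do not form a basis for ℝ³, and dim(span{v₁, v₂, v₃}) = 2 (spanned by v₁ and v₂).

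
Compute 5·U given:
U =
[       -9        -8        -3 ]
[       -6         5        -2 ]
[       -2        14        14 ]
5U =
[      -45       -40       -15 ]
[      -30        25       -10 ]
[      -10        70        70 ]

Scalar multiplication is elementwise: (5U)[i][j] = 5 * U[i][j].
  (5U)[0][0] = 5 * (-9) = -45
  (5U)[0][1] = 5 * (-8) = -40
  (5U)[0][2] = 5 * (-3) = -15
  (5U)[1][0] = 5 * (-6) = -30
  (5U)[1][1] = 5 * (5) = 25
  (5U)[1][2] = 5 * (-2) = -10
  (5U)[2][0] = 5 * (-2) = -10
  (5U)[2][1] = 5 * (14) = 70
  (5U)[2][2] = 5 * (14) = 70
5U =
[      -45       -40       -15 ]
[      -30        25       -10 ]
[      -10        70        70 ]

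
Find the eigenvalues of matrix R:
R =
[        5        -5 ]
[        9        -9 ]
λ = -4, 0

Solve det(R - λI) = 0. For a 2×2 matrix the characteristic equation is λ² - (trace)λ + det = 0.
trace(R) = a + d = 5 - 9 = -4.
det(R) = a*d - b*c = (5)*(-9) - (-5)*(9) = -45 + 45 = 0.
Characteristic equation: λ² - (-4)λ + (0) = 0.
Discriminant = (-4)² - 4*(0) = 16 - 0 = 16.
λ = (-4 ± √16) / 2 = (-4 ± 4) / 2 = -4, 0.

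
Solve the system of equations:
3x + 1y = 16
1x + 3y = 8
x = 5, y = 1

Use elimination (row reduction):
Equation 1: 3x + 1y = 16.
Equation 2: 1x + 3y = 8.
Multiply Eq1 by 1 and Eq2 by 3: 3x + 1y = 16;  3x + 9y = 24.
Subtract: (8)y = 8, so y = 1.
Back-substitute into Eq1: 3x + 1*(1) = 16, so x = 5.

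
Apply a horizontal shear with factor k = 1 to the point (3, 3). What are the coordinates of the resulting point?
(6, 3)

Shear matrix for horizontal shear with factor k = 1:
[[1, 1], [0, 1]]
Result: (3, 3) → (6, 3)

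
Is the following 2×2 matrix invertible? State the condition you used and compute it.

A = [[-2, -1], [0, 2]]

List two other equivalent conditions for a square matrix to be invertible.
Yes, invertible; det(A) = -4 ≠ 0. Equivalent conditions: rank(A) = 2; Ax = 0 has only the trivial solution; 0 is not an eigenvalue; the columns of A are linearly independent.

To check invertibility, compute det(A).
The given matrix is triangular, so det(A) equals the product of its diagonal entries = -4 ≠ 0.
Since det(A) ≠ 0, A is invertible.
Equivalent conditions for a square matrix A to be invertible:
- rank(A) = 2 (full rank).
- The homogeneous system Ax = 0 has only the trivial solution x = 0.
- 0 is not an eigenvalue of A.
- The columns (equivalently rows) of A are linearly independent.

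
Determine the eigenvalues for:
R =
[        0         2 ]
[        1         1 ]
λ = -1, 2

Solve det(R - λI) = 0. For a 2×2 matrix the characteristic equation is λ² - (trace)λ + det = 0.
trace(R) = a + d = 0 + 1 = 1.
det(R) = a*d - b*c = (0)*(1) - (2)*(1) = 0 - 2 = -2.
Characteristic equation: λ² - (1)λ + (-2) = 0.
Discriminant = (1)² - 4*(-2) = 1 + 8 = 9.
λ = (1 ± √9) / 2 = (1 ± 3) / 2 = -1, 2.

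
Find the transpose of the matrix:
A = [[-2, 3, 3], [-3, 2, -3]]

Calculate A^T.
[[-2, -3], [3, 2], [3, -3]]

The transpose sends entry (i,j) to (j,i); rows become columns.
Row 0 of A: [-2, 3, 3] -> column 0 of A^T.
Row 1 of A: [-3, 2, -3] -> column 1 of A^T.
A^T = [[-2, -3], [3, 2], [3, -3]]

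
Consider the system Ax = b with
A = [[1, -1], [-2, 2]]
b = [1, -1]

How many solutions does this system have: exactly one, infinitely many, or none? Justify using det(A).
No solution

det(A) = (1)*(2) - (-1)*(-2) = 0, so A is singular.
The column space of A is span(column 1) = span([1, -2]).
b = [1, -1] is not a scalar multiple of column 1, so b ∉ column space and the system is inconsistent — no solution.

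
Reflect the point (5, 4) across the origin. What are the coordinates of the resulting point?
(-5, -4)

Reflection across origin: (5, 4) → (-5, -4)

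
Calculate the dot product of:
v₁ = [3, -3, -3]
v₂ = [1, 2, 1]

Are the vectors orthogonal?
-6, No

The dot product is the sum of products of corresponding components.
v₁·v₂ = (3)*(1) + (-3)*(2) + (-3)*(1) = 3 - 6 - 3 = -6.
Two vectors are orthogonal iff their dot product is 0; here the dot product is -6, so the vectors are not orthogonal.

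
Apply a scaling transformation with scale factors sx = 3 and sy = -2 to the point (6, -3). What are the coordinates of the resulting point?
(18, 6)

Scaling matrix:
[[3, 0], [0, -2]]
Result: (6 × 3, -3 × -2) = (18, 6)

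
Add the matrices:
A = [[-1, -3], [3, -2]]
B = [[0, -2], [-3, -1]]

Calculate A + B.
[[-1, -5], [0, -3]]

Add corresponding elements:
(-1)+(0)=-1
(-3)+(-2)=-5
(3)+(-3)=0
(-2)+(-1)=-3
A + B = [[-1, -5], [0, -3]]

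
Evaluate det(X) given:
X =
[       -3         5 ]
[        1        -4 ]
det(X) = 7

For a 2×2 matrix [[a, b], [c, d]], det = a*d - b*c.
det(X) = (-3)*(-4) - (5)*(1) = 12 - 5 = 7.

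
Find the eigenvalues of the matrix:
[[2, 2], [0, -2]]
λ = -2 and λ = 2

Characteristic equation: det(A - λI) = 0
λ² - (trace)λ + (det) = 0
λ² - (0)λ + (-4) = 0
λ² - 0λ - 4 = 0
Solving: λ = -2, 2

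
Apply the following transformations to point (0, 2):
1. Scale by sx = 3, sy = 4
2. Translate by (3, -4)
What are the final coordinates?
(3, 4)

Step 1: Scale (0, 2) by (sx, sy) = (3, 4) → (0, 8)
Step 2: Translate by (3, -4) → (3, 4)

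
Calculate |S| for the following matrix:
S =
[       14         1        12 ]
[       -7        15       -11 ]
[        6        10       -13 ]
det(S) = -3267

Expand along row 0 (cofactor expansion): det(S) = a*(e*i - f*h) - b*(d*i - f*g) + c*(d*h - e*g), where the 3×3 is [[a, b, c], [d, e, f], [g, h, i]].
Minor M_00 = (15)*(-13) - (-11)*(10) = -195 + 110 = -85.
Minor M_01 = (-7)*(-13) - (-11)*(6) = 91 + 66 = 157.
Minor M_02 = (-7)*(10) - (15)*(6) = -70 - 90 = -160.
det(S) = (14)*(-85) - (1)*(157) + (12)*(-160) = -1190 - 157 - 1920 = -3267.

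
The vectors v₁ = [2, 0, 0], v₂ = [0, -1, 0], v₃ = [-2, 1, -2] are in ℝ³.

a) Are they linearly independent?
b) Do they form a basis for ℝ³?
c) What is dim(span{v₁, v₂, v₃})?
Yes independent, yes basis, dim = 3

Stack v₁, v₂, v₃ as rows of a 3×3 matrix.
[[2, 0, 0]; [0, -1, 0]; [-2, 1, -2]] is already lower triangular with nonzero diagonal entries (2, -1, -2), so its determinant is the product of the diagonal entries, det = (2)·(-1)·(-2) = 4 ≠ 0, and the rows are linearly independent.
Three linearly independent vectors in ℝ³ form a basis for ℝ³, so dim(span{v₁,v₂,v₃}) = 3.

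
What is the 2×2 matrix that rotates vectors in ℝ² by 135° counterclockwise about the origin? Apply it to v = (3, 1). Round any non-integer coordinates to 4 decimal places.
R = [[-√2/2, -√2/2], [√2/2, -√2/2]]; R·v = (-2.8284, 1.4142)

A counterclockwise rotation by angle θ in ℝ² has matrix R(θ) = [[cos θ, -sin θ], [sin θ, cos θ]].
For θ = 135°: cos θ = -√2/2, sin θ = √2/2.
R(135°) = [[-√2/2, -√2/2], [√2/2, -√2/2]].
R·v = [-√2/2·3 + (-√2/2)·1, √2/2·3 + -√2/2·1] = (-2.8284, 1.4142).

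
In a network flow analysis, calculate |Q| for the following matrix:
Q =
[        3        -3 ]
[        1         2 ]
det(Q) = 9

For a 2×2 matrix [[a, b], [c, d]], det = a*d - b*c.
det(Q) = (3)*(2) - (-3)*(1) = 6 + 3 = 9.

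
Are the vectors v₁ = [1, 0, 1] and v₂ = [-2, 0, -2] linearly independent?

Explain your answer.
No, linearly dependent (v₂ = -2·v₁)

Check whether there is a scalar k with v₂ = k·v₁.
Comparing components, k = -2 satisfies -2·[1, 0, 1] = [-2, 0, -2].
Since v₂ is a scalar multiple of v₁, the two vectors are linearly dependent.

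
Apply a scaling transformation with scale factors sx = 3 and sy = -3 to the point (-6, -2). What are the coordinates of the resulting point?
(-18, 6)

Scaling matrix:
[[3, 0], [0, -3]]
Result: (-6 × 3, -2 × -3) = (-18, 6)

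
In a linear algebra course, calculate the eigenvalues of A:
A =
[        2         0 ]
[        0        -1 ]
λ = -1, 2

Solve det(A - λI) = 0. For a 2×2 matrix the characteristic equation is λ² - (trace)λ + det = 0.
trace(A) = a + d = 2 - 1 = 1.
det(A) = a*d - b*c = (2)*(-1) - (0)*(0) = -2 - 0 = -2.
Characteristic equation: λ² - (1)λ + (-2) = 0.
Discriminant = (1)² - 4*(-2) = 1 + 8 = 9.
λ = (1 ± √9) / 2 = (1 ± 3) / 2 = -1, 2.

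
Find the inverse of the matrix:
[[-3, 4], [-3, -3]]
[[-1/7, -4/21], [1/7, -1/7]]

For [[a,b],[c,d]], inverse = (1/det)·[[d,-b],[-c,a]]
det = -3·-3 - 4·-3 = 21
Inverse = (1/21)·[[-3, -4], [3, -3]]
        = [[-1/7, -4/21], [1/7, -1/7]]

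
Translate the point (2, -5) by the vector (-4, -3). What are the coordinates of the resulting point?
(-2, -8)

Translation by (-4, -3):
x' = 2 + -4 = -2
y' = -5 + -3 = -8
Homogeneous matrix: [[1, 0, -4], [0, 1, -3], [0, 0, 1]]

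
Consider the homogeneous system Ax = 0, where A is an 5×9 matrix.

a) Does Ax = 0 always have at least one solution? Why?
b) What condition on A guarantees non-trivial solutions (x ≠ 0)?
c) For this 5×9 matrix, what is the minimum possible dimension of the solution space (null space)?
a) Yes, x = 0 is always a solution. b) When A has linearly dependent columns (rank < n). c) Minimum nullity = 4.

a) x = 0 satisfies A·0 = 0, so the zero vector is always a solution.
b) Non-trivial solutions exist iff the columns of A are linearly dependent, equivalently rank(A) < n (the number of columns).
c) By rank-nullity, rank(A) + nullity(A) = n = 9. Since A has only 5 rows, rank(A) ≤ 5, so nullity(A) ≥ 9 - 5 = 4.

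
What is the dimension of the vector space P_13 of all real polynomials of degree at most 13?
Dimension = 14

A polynomial of degree at most 13 can be written as a₀ + a₁x + a₂x² + … + a_13x^13, with 14 free coefficients a₀, …, a_13.
The set {1, x, x², …, x^13} is a basis: it spans P_13 (every such polynomial is a linear combination of these) and is linearly independent (a polynomial is zero iff all its coefficients are zero).
Therefore dim(P_13) = 13 + 1 = 14.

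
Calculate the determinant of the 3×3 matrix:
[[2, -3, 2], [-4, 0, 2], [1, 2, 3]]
-66

Expansion along first row:
det = 2·det([[0,2],[2,3]]) - -3·det([[-4,2],[1,3]]) + 2·det([[-4,0],[1,2]])
    = 2·(0·3 - 2·2) - -3·(-4·3 - 2·1) + 2·(-4·2 - 0·1)
    = 2·-4 - -3·-14 + 2·-8
    = -8 + -42 + -16 = -66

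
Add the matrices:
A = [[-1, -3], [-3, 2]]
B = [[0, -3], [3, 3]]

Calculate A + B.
[[-1, -6], [0, 5]]

Add corresponding elements:
(-1)+(0)=-1
(-3)+(-3)=-6
(-3)+(3)=0
(2)+(3)=5
A + B = [[-1, -6], [0, 5]]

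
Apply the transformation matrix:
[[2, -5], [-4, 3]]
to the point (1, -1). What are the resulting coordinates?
(7, -7)

Matrix multiplication:
[[2, -5], [-4, 3]] × [1, -1]ᵀ
= [2×1 + -5×-1, -4×1 + 3×-1]ᵀ
= [7.0000, -7.0000]ᵀ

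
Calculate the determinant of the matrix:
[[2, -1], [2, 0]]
2

For a 2×2 matrix [[a, b], [c, d]], det = ad - bc
det = (2)(0) - (-1)(2) = 0 - -2 = 2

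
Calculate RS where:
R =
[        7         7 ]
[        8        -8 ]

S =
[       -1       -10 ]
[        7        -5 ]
RS =
[       42      -105 ]
[      -64       -40 ]

Matrix multiplication: (RS)[i][j] = sum over k of R[i][k] * S[k][j].
  (RS)[0][0] = (7)*(-1) + (7)*(7) = 42
  (RS)[0][1] = (7)*(-10) + (7)*(-5) = -105
  (RS)[1][0] = (8)*(-1) + (-8)*(7) = -64
  (RS)[1][1] = (8)*(-10) + (-8)*(-5) = -40
RS =
[       42      -105 ]
[      -64       -40 ]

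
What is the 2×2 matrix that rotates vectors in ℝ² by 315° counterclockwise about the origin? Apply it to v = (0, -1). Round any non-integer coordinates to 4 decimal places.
R = [[√2/2, √2/2], [-√2/2, √2/2]]; R·v = (-0.7071, -0.7071)

A counterclockwise rotation by angle θ in ℝ² has matrix R(θ) = [[cos θ, -sin θ], [sin θ, cos θ]].
For θ = 315°: cos θ = √2/2, sin θ = -√2/2.
R(315°) = [[√2/2, √2/2], [-√2/2, √2/2]].
R·v = [√2/2·0 + (√2/2)·-1, -√2/2·0 + √2/2·-1] = (-0.7071, -0.7071).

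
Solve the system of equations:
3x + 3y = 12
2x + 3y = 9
x = 3, y = 1

Use elimination (row reduction):
Equation 1: 3x + 3y = 12.
Equation 2: 2x + 3y = 9.
Multiply Eq1 by 2 and Eq2 by 3: 6x + 6y = 24;  6x + 9y = 27.
Subtract: (3)y = 3, so y = 1.
Back-substitute into Eq1: 3x + 3*(1) = 12, so x = 3.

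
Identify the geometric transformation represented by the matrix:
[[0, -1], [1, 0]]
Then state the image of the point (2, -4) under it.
rotation by 90° counterclockwise; image of (2, -4) is (4, 2)

This matches the form [[cos θ, -sin θ], [sin θ, cos θ]] of a rotation matrix; reading off cos θ and sin θ gives the angle.
The matrix [[0, -1], [1, 0]] represents: rotation by 90° counterclockwise.
Applying it to (2, -4): [0·2 + -1·-4, 1·2 + 0·-4] = (4, 2).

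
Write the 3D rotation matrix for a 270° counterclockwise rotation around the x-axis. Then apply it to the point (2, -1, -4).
R = [[1, 0, 0], [0, 0, 1], [0, -1, 0]]; R·(2, -1, -4) = (2, -4, 1)

Rotation matrix for 270° around x-axis:
cos(270°) = 0, sin(270°) = -1
R = [[1, 0, 0], [0, 0, 1], [0, -1, 0]]
Apply to (2, -1, -4): R·[2, -1, -4]ᵀ = (2, -4, 1)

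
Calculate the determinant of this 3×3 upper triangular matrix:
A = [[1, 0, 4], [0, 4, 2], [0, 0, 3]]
12

The determinant of a triangular matrix is the product of its diagonal entries (the off-diagonal entries above the diagonal do not affect it).
det(A) = (1) * (4) * (3) = 12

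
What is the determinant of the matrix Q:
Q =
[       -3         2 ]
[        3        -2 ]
det(Q) = 0

For a 2×2 matrix [[a, b], [c, d]], det = a*d - b*c.
det(Q) = (-3)*(-2) - (2)*(3) = 6 - 6 = 0.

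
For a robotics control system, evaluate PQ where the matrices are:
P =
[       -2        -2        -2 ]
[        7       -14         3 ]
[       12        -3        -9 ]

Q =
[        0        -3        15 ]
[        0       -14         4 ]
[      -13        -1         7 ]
PQ =
[       26        36       -52 ]
[      -39       172        70 ]
[      117        15       105 ]

Matrix multiplication: (PQ)[i][j] = sum over k of P[i][k] * Q[k][j].
  (PQ)[0][0] = (-2)*(0) + (-2)*(0) + (-2)*(-13) = 26
  (PQ)[0][1] = (-2)*(-3) + (-2)*(-14) + (-2)*(-1) = 36
  (PQ)[0][2] = (-2)*(15) + (-2)*(4) + (-2)*(7) = -52
  (PQ)[1][0] = (7)*(0) + (-14)*(0) + (3)*(-13) = -39
  (PQ)[1][1] = (7)*(-3) + (-14)*(-14) + (3)*(-1) = 172
  (PQ)[1][2] = (7)*(15) + (-14)*(4) + (3)*(7) = 70
  (PQ)[2][0] = (12)*(0) + (-3)*(0) + (-9)*(-13) = 117
  (PQ)[2][1] = (12)*(-3) + (-3)*(-14) + (-9)*(-1) = 15
  (PQ)[2][2] = (12)*(15) + (-3)*(4) + (-9)*(7) = 105
PQ =
[       26        36       -52 ]
[      -39       172        70 ]
[      117        15       105 ]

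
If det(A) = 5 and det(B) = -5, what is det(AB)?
-25

Use the multiplicative property of determinants: det(AB) = det(A)*det(B).
det(AB) = (5)*(-5) = -25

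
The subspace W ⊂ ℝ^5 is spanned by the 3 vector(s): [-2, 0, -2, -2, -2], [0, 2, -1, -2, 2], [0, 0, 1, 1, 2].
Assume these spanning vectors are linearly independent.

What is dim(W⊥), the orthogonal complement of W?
dim(W⊥) = 2

For any subspace W of ℝ^n, dim(W) + dim(W⊥) = n (the whole-space dimension).
Here the given 3 vectors are linearly independent, so dim(W) = 3.
Thus dim(W⊥) = n - dim(W) = 5 - 3 = 2.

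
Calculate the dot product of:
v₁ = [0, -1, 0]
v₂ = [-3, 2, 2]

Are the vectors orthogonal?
-2, No

The dot product is the sum of products of corresponding components.
v₁·v₂ = (0)*(-3) + (-1)*(2) + (0)*(2) = 0 - 2 + 0 = -2.
Two vectors are orthogonal iff their dot product is 0; here the dot product is -2, so the vectors are not orthogonal.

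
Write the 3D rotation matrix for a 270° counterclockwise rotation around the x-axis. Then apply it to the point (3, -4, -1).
R = [[1, 0, 0], [0, 0, 1], [0, -1, 0]]; R·(3, -4, -1) = (3, -1, 4)

Rotation matrix for 270° around x-axis:
cos(270°) = 0, sin(270°) = -1
R = [[1, 0, 0], [0, 0, 1], [0, -1, 0]]
Apply to (3, -4, -1): R·[3, -4, -1]ᵀ = (3, -1, 4)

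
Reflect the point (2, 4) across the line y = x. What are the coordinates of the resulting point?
(4, 2)

Reflection across line y = x: (2, 4) → (4, 2)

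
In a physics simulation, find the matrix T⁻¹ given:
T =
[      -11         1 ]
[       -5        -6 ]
det(T) = 71
T⁻¹ =
[    -6/71     -1/71 ]
[     5/71    -11/71 ]

For a 2×2 matrix T = [[a, b], [c, d]] with det(T) ≠ 0, T⁻¹ = (1/det(T)) * [[d, -b], [-c, a]].
det(T) = (-11)*(-6) - (1)*(-5) = 66 + 5 = 71.
T⁻¹ = (1/71) * [[-6, -1], [5, -11]].
Dividing each entry by 71 and reducing:
T⁻¹ =
[    -6/71     -1/71 ]
[     5/71    -11/71 ]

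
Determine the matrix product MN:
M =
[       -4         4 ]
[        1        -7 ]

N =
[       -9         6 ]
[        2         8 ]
MN =
[       44         8 ]
[      -23       -50 ]

Matrix multiplication: (MN)[i][j] = sum over k of M[i][k] * N[k][j].
  (MN)[0][0] = (-4)*(-9) + (4)*(2) = 44
  (MN)[0][1] = (-4)*(6) + (4)*(8) = 8
  (MN)[1][0] = (1)*(-9) + (-7)*(2) = -23
  (MN)[1][1] = (1)*(6) + (-7)*(8) = -50
MN =
[       44         8 ]
[      -23       -50 ]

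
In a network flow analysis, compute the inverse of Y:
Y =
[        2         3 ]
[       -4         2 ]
det(Y) = 16
Y⁻¹ =
[      1/8     -3/16 ]
[      1/4       1/8 ]

For a 2×2 matrix Y = [[a, b], [c, d]] with det(Y) ≠ 0, Y⁻¹ = (1/det(Y)) * [[d, -b], [-c, a]].
det(Y) = (2)*(2) - (3)*(-4) = 4 + 12 = 16.
Y⁻¹ = (1/16) * [[2, -3], [4, 2]].
Dividing each entry by 16 and reducing:
Y⁻¹ =
[      1/8     -3/16 ]
[      1/4       1/8 ]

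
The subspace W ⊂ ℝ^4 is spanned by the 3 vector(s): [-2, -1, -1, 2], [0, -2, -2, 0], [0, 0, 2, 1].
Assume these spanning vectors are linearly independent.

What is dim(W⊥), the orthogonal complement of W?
dim(W⊥) = 1

For any subspace W of ℝ^n, dim(W) + dim(W⊥) = n (the whole-space dimension).
Here the given 3 vectors are linearly independent, so dim(W) = 3.
Thus dim(W⊥) = n - dim(W) = 4 - 3 = 1.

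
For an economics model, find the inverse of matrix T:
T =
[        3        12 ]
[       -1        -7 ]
det(T) = -9
T⁻¹ =
[      7/9       4/3 ]
[     -1/9      -1/3 ]

For a 2×2 matrix T = [[a, b], [c, d]] with det(T) ≠ 0, T⁻¹ = (1/det(T)) * [[d, -b], [-c, a]].
det(T) = (3)*(-7) - (12)*(-1) = -21 + 12 = -9.
T⁻¹ = (1/-9) * [[-7, -12], [1, 3]].
Dividing each entry by -9 and reducing:
T⁻¹ =
[      7/9       4/3 ]
[     -1/9      -1/3 ]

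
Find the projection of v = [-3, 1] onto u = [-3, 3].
[-2, 2]

The projection of v onto u is proj_u(v) = ((v·u) / (u·u)) · u.
v·u = (-3)*(-3) + (1)*(3) = 12.
u·u = (-3)*(-3) + (3)*(3) = 18.
coefficient = 12 / 18 = 2/3.
proj_u(v) = 2/3 · [-3, 3] = [-2, 2].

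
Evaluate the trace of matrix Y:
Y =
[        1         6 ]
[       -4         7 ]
tr(Y) = 1 + 7 = 8

The trace of a square matrix is the sum of its diagonal entries.
Diagonal entries of Y: Y[0][0] = 1, Y[1][1] = 7.
tr(Y) = 1 + 7 = 8.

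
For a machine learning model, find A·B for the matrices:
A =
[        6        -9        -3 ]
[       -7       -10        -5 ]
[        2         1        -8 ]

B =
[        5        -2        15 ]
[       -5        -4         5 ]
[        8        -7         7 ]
AB =
[       51        45        24 ]
[      -25        89      -190 ]
[      -59        48       -21 ]

Matrix multiplication: (AB)[i][j] = sum over k of A[i][k] * B[k][j].
  (AB)[0][0] = (6)*(5) + (-9)*(-5) + (-3)*(8) = 51
  (AB)[0][1] = (6)*(-2) + (-9)*(-4) + (-3)*(-7) = 45
  (AB)[0][2] = (6)*(15) + (-9)*(5) + (-3)*(7) = 24
  (AB)[1][0] = (-7)*(5) + (-10)*(-5) + (-5)*(8) = -25
  (AB)[1][1] = (-7)*(-2) + (-10)*(-4) + (-5)*(-7) = 89
  (AB)[1][2] = (-7)*(15) + (-10)*(5) + (-5)*(7) = -190
  (AB)[2][0] = (2)*(5) + (1)*(-5) + (-8)*(8) = -59
  (AB)[2][1] = (2)*(-2) + (1)*(-4) + (-8)*(-7) = 48
  (AB)[2][2] = (2)*(15) + (1)*(5) + (-8)*(7) = -21
AB =
[       51        45        24 ]
[      -25        89      -190 ]
[      -59        48       -21 ]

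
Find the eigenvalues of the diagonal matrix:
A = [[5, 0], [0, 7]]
λ₁ = 5, λ₂ = 7

The characteristic polynomial of A is det(A - λI) = (5 - λ)(7 - λ) = 0.
The roots are λ = 5 and λ = 7, so the eigenvalues are the diagonal entries.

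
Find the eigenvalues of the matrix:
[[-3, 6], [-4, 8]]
λ = 0 and λ = 5

Characteristic equation: det(A - λI) = 0
λ² - (trace)λ + (det) = 0
λ² - (5)λ + (0) = 0
λ² - 5λ + 0 = 0
Solving: λ = 0, 5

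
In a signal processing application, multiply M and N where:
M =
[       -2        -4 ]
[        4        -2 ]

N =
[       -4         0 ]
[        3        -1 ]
MN =
[       -4         4 ]
[      -22         2 ]

Matrix multiplication: (MN)[i][j] = sum over k of M[i][k] * N[k][j].
  (MN)[0][0] = (-2)*(-4) + (-4)*(3) = -4
  (MN)[0][1] = (-2)*(0) + (-4)*(-1) = 4
  (MN)[1][0] = (4)*(-4) + (-2)*(3) = -22
  (MN)[1][1] = (4)*(0) + (-2)*(-1) = 2
MN =
[       -4         4 ]
[      -22         2 ]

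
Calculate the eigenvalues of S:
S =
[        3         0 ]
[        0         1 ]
λ = 1, 3

Solve det(S - λI) = 0. For a 2×2 matrix the characteristic equation is λ² - (trace)λ + det = 0.
trace(S) = a + d = 3 + 1 = 4.
det(S) = a*d - b*c = (3)*(1) - (0)*(0) = 3 - 0 = 3.
Characteristic equation: λ² - (4)λ + (3) = 0.
Discriminant = (4)² - 4*(3) = 16 - 12 = 4.
λ = (4 ± √4) / 2 = (4 ± 2) / 2 = 1, 3.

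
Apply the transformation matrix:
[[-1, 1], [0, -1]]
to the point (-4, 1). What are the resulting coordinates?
(5, -1)

Matrix multiplication:
[[-1, 1], [0, -1]] × [-4, 1]ᵀ
= [-1×-4 + 1×1, 0×-4 + -1×1]ᵀ
= [5.0000, -1.0000]ᵀ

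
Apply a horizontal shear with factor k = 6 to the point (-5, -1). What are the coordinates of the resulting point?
(-11, -1)

Shear matrix for horizontal shear with factor k = 6:
[[1, 6], [0, 1]]
Result: (-5, -1) → (-11, -1)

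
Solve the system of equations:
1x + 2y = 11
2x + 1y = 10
x = 3, y = 4

Use elimination (row reduction):
Equation 1: 1x + 2y = 11.
Equation 2: 2x + 1y = 10.
Multiply Eq1 by 2 and Eq2 by 1: 2x + 4y = 22;  2x + 1y = 10.
Subtract: (-3)y = -12, so y = 4.
Back-substitute into Eq1: 1x + 2*(4) = 11, so x = 3.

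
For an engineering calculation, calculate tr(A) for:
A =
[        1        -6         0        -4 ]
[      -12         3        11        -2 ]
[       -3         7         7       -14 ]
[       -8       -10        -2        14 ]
tr(A) = 1 + 3 + 7 + 14 = 25

The trace of a square matrix is the sum of its diagonal entries.
Diagonal entries of A: A[0][0] = 1, A[1][1] = 3, A[2][2] = 7, A[3][3] = 14.
tr(A) = 1 + 3 + 7 + 14 = 25.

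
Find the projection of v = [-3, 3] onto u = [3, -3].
[-3, 3]

The projection of v onto u is proj_u(v) = ((v·u) / (u·u)) · u.
v·u = (-3)*(3) + (3)*(-3) = -18.
u·u = (3)*(3) + (-3)*(-3) = 18.
coefficient = -18 / 18 = -1.
proj_u(v) = -1 · [3, -3] = [-3, 3].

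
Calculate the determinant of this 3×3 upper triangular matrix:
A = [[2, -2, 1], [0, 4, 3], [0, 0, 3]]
24

The determinant of a triangular matrix is the product of its diagonal entries (the off-diagonal entries above the diagonal do not affect it).
det(A) = (2) * (4) * (3) = 24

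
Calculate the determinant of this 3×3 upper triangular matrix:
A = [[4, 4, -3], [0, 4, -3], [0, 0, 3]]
48

The determinant of a triangular matrix is the product of its diagonal entries (the off-diagonal entries above the diagonal do not affect it).
det(A) = (4) * (4) * (3) = 48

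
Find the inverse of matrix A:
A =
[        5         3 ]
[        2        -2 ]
det(A) = -16
A⁻¹ =
[      1/8      3/16 ]
[      1/8     -5/16 ]

For a 2×2 matrix A = [[a, b], [c, d]] with det(A) ≠ 0, A⁻¹ = (1/det(A)) * [[d, -b], [-c, a]].
det(A) = (5)*(-2) - (3)*(2) = -10 - 6 = -16.
A⁻¹ = (1/-16) * [[-2, -3], [-2, 5]].
Dividing each entry by -16 and reducing:
A⁻¹ =
[      1/8      3/16 ]
[      1/8     -5/16 ]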